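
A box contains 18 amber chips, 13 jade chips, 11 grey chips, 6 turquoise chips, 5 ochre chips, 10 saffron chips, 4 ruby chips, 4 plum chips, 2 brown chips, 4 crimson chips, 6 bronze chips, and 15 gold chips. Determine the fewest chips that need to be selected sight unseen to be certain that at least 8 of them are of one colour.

67

An adversary could hand out at most 7 chips per colour (7 colours run out sooner): 7 + 7 + 7 + 6 + 5 + 7 + 4 + 4 + 2 + 4 + 6 + 7 = 66 chips and still no colour has 8.
One more chip lands in a colour already at 7, so 67 draws are enough and 66 are not.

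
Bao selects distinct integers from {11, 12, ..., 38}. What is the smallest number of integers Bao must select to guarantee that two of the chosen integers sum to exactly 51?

A set avoiding the sum 51 can contain at most one of each pair {x, 51−x}, plus the 2 elements whose complement lies outside the range.
The integers 11, …, 25 (15 of them) are such a set: any two sum to at least 11+12 = 23 and at most 24+25 = 49 < 51.
By pigeonhole, any 16th integer completes one of the 13 pairs, so 16 choices force a sum of 51.

16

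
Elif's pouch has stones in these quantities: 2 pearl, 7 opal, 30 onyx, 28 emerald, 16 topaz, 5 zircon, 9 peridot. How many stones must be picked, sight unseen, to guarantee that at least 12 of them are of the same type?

An adversary could hand out at most 11 stones per type (4 types run out sooner): 2 + 7 + 11 + 11 + 11 + 5 + 9 = 56 stones and still no type has 12.
One more stone lands in a type already at 11, so 57 draws are enough and 56 are not.

57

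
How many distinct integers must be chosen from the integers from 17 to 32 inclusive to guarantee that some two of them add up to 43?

12

Group the elements by complementary pair {x, 43−x}: {17,26}, {18,25}, {19,24}, …, giving 5 two-element pairs and 6 integers whose partner 43−x falls outside [17,32].
Treating each of those 11 groups as a pigeonhole, one can pick one integer per group — 11 integers — with no two summing to 43.
The 12th integer lands in an occupied pair, forcing a sum of 43.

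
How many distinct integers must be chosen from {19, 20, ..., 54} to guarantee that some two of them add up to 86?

26

Group the elements by complementary pair {x, 86−x}: {32,54}, {33,53}, {34,52}, …, giving 11 two-element pairs, the single value 43 (it cannot pair with itself since the integers are distinct), and 13 integers whose partner 86−x falls outside [19,54].
Treating each of those 25 groups as a pigeonhole, one can pick one integer per group — 25 integers — with no two summing to 86.
The 26th integer lands in an occupied pair, forcing a sum of 86.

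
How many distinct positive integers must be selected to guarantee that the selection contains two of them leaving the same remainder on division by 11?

12

Pigeonhole: the 11 residue classes mod 11 are the pigeonholes.
With 11 integers one could put 1 in each residue class and have no class reach 2.
The 12th integer pushes some class to 2, so 11·1 + 1 = 12.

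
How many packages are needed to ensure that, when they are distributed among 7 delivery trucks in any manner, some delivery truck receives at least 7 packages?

With 42 packages one could put exactly 6 in each of the 7 delivery trucks, and no delivery truck would reach 7.
One more package must land in a delivery truck that already has 6, giving it 7.
So 7 × 6 + 1 = 43 packages are required.

43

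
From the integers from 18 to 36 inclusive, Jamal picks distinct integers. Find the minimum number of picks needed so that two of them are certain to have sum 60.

14

Two chosen integers sum to 60 exactly when both halves of some pair {x, 60−x} with 24 ≤ x ≤ 60−x ≤ 36 are chosen — 6 such pairs.
The remaining 7 elements (those with no distinct partner in range) can never complete a 60-sum, so the worst case takes all of them and one from each pair: 7 + 6 = 13.
By pigeonhole, the 14th integer has to be the second member of some pair, so 13 + 1 = 14.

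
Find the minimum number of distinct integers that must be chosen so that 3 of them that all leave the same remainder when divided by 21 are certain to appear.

Pigeonhole: the 21 residue classes mod 21 are the pigeonholes.
With 42 integers one could put 2 in each residue class and have no class reach 3.
The 43rd integer pushes some class to 3, so 21·2 + 1 = 43.

43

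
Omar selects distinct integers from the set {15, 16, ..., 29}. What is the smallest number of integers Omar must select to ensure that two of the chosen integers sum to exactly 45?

9

Two chosen integers sum to 45 exactly when both halves of some pair {x, 45−x} with 16 ≤ x ≤ 45−x ≤ 29 are chosen — 7 such pairs.
The remaining 1 element (those with no distinct partner in range) can never complete a 45-sum, so the worst case takes all of them and one from each pair: 1 + 7 = 8.
Pigeonhole: the 9th integer has to be the second member of some pair, so 8 + 1 = 9.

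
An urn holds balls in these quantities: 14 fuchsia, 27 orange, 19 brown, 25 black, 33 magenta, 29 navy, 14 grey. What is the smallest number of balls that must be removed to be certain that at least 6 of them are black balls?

142

In the worst case for collecting black balls, every non-black ball comes out first.
There are 14 + 27 + 19 + 33 + 29 + 14 = 136 non-black balls altogether.
After those, each further ball must be black, so 136 + 6 = 142 draws guarantee 6 black balls.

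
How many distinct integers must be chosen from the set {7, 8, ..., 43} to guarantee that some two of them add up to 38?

26

A set avoiding the sum 38 can contain at most one of each pair {x, 38−x}, plus the 13 elements whose complement lies outside the range or equal to its own complement.
The integers 19, …, 43 (25 of them) are such a set: any two sum to at least 19+20 = 39 > 38.
By pigeonhole, any 26th integer completes one of the 12 pairs, so 26 choices force a sum of 38.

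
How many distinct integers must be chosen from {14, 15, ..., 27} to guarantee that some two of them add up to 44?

Two chosen integers sum to 44 exactly when both halves of some pair {x, 44−x} with 17 ≤ x ≤ 44−x ≤ 27 are chosen — 5 such pairs.
The remaining 4 elements (those with no distinct partner in range) can never complete a 44-sum, so the worst case takes all of them and one from each pair: 4 + 5 = 9.
By the pigeonhole principle, the 10th integer has to be the second member of some pair, so 9 + 1 = 10.

10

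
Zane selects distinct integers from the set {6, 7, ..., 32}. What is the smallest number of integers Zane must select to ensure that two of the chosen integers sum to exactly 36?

16

Group the elements by complementary pair {x, 36−x}: {6,30}, {7,29}, {8,28}, …, giving 12 two-element pairs; the single value 18 (it cannot pair with itself since the integers are distinct); and 2 integers whose partner 36−x falls outside [6,32].
By pigeonhole, treating each of those 15 groups as a pigeonhole, one can pick one integer per group — 15 integers — with no two summing to 36.
The 16th integer lands in an occupied pair, forcing a sum of 36.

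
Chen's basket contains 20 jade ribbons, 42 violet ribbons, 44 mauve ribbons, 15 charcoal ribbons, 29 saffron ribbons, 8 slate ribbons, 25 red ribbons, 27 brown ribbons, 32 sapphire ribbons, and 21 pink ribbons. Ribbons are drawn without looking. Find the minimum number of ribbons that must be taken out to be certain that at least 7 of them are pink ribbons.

249

In the worst case for collecting pink ribbons, every non-pink ribbon comes out first.
There are 20 + 42 + 44 + 15 + 29 + 8 + 25 + 27 + 32 = 242 non-pink ribbons altogether.
After those, each further ribbon must be pink, so 242 + 7 = 249 draws guarantee 7 pink ribbons.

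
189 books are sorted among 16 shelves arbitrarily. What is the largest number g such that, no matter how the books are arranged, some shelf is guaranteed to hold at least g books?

12

Pigeonhole: the 16 shelves are the holes and the 189 books are the pigeons.
If every shelf held at most 11 books, the total would be at most 16 × 11 = 176, which is less than 189.
So some shelf holds at least ⌈189/16⌉ = 12 books.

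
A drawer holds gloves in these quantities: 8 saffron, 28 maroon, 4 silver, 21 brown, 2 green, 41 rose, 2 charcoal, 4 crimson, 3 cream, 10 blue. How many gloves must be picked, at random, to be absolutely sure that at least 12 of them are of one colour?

67

Put each drawn glove into a box by colour. The largest draw with every box below 12 takes min(count, 11) from each colour; colours with fewer than 11 contribute all they have.
Σ min(cᵢ, 11) = 8 + 11 + 4 + 11 + 2 + 11 + 2 + 4 + 3 + 10 = 66.
Draw number 66 + 1 = 67 must push one box to 12.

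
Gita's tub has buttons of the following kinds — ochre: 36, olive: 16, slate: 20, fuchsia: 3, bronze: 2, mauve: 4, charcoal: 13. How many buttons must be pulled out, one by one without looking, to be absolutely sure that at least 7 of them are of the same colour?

An adversary could hand out at most 6 buttons per colour (fuchsia, bronze, mauve run out sooner): 6 + 6 + 6 + 3 + 2 + 4 + 6 = 33 buttons and still no colour has 7.
One more button lands in a colour already at 6, so 34 draws are enough and 33 are not.

34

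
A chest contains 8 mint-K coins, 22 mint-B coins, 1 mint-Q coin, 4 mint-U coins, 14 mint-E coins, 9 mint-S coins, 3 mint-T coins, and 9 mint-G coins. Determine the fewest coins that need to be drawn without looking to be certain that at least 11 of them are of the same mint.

An adversary could hand out at most 10 coins per mint (6 mints run out sooner): 8 + 10 + 1 + 4 + 10 + 9 + 3 + 9 = 54 coins and still no mint has 11.
One more coin lands in a mint already at 10, so 55 draws are enough and 54 are not.

55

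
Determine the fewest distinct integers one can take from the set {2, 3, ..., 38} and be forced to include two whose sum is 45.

22

Two chosen integers sum to 45 exactly when both halves of some pair {x, 45−x} with 7 ≤ x ≤ 45−x ≤ 38 are chosen — 16 such pairs.
The remaining 5 elements (those with no distinct partner in range) can never complete a 45-sum, so the worst case takes all of them and one from each pair: 5 + 16 = 21.
The 22nd integer has to be the second member of some pair, so 21 + 1 = 22.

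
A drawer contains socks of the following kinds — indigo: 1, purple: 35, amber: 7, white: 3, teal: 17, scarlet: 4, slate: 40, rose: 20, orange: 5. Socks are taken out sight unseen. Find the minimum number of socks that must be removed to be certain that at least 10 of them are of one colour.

An adversary could hand out at most 9 socks per colour (5 colours run out sooner): 1 + 9 + 7 + 3 + 9 + 4 + 9 + 9 + 5 = 56 socks and still no colour has 10.
One more sock lands in a colour already at 9, so 57 draws are enough and 56 are not.

57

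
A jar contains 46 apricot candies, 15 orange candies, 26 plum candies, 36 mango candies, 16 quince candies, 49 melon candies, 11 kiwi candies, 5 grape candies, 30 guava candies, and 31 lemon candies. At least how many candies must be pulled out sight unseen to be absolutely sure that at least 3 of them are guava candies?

238

In the worst case for collecting guava candies, every non-guava candy comes out first.
There are 46 + 15 + 26 + 36 + 16 + 49 + 11 + 5 + 31 = 235 non-guava candies altogether.
After those, each further candy must be guava, so 235 + 3 = 238 draws guarantee 3 guava candies.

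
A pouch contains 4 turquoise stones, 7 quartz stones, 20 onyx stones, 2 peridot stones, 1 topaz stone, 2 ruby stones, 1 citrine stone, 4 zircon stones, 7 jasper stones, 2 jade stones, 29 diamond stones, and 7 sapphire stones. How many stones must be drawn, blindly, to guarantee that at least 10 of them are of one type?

56

Pigeonhole: put each drawn stone into a box by type. The largest draw with every box below 10 takes min(count, 9) from each type; types with fewer than 9 contribute all they have.
Σ min(cᵢ, 9) = 4 + 7 + 9 + 2 + 1 + 2 + 1 + 4 + 7 + 2 + 9 + 7 = 55.
Draw number 55 + 1 = 56 must push one box to 10.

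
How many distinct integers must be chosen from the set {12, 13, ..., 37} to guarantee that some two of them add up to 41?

18

Group the elements by complementary pair {x, 41−x}: {12,29}, {13,28}, {14,27}, …, giving 9 two-element pairs and 8 integers whose partner 41−x falls outside [12,37].
Treating each of those 17 groups as a pigeonhole, one can pick one integer per group — 17 integers — with no two summing to 41.
The 18th integer lands in an occupied pair, forcing a sum of 41.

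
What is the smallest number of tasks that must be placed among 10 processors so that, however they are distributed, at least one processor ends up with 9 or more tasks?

81

With 80 tasks one could put exactly 8 in each of the 10 processors, and no processor would reach 9.
Pigeonhole: one more task must land in a processor that already has 8, giving it 9.
So 10 × 8 + 1 = 81 tasks are required.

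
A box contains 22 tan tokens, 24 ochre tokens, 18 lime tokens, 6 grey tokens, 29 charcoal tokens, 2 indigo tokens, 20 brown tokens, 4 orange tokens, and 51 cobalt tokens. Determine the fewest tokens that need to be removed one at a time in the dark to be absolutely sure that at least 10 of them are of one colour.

67

By pigeonhole, put each drawn token into a box by colour. The largest draw with every box below 10 takes min(count, 9) from each colour; colours with fewer than 9 contribute all they have.
Σ min(cᵢ, 9) = 9 + 9 + 9 + 6 + 9 + 2 + 9 + 4 + 9 = 66.
Draw number 66 + 1 = 67 must push one box to 10.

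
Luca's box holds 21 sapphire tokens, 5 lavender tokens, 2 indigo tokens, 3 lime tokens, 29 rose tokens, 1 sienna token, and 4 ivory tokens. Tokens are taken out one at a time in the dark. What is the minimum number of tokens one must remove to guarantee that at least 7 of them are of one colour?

28

The 7 colours are the holes; the tokens drawn are the pigeons.
To avoid 7 of any one colour, the worst case takes at most 6 of each colour, or every token of a colour that has fewer than 6.
That gives 6 + 5 + 2 + 3 + 6 + 1 + 4 = 27 tokens with no colour reaching 7.
The next token forces some colour to 7, so 27 + 1 = 28.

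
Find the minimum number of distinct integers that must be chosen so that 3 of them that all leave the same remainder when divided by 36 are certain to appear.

Pigeonhole: the 36 residue classes mod 36 are the pigeonholes.
With 72 integers one could put 2 in each residue class and have no class reach 3.
The 73rd integer pushes some class to 3, so 36·2 + 1 = 73.

73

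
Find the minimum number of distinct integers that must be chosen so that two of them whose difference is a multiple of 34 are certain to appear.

35

Integers whose pairwise differences are multiples of 34 are exactly those sharing a remainder mod 34. By the pigeonhole principle, the 34 residue classes mod 34 are the pigeonholes.
With 34 integers one could put 1 in each residue class and have no class reach 2.
The 35th integer pushes some class to 2, so 34·1 + 1 = 35.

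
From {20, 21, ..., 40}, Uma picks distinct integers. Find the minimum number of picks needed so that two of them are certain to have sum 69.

Two chosen integers sum to 69 exactly when both halves of some pair {x, 69−x} with 29 ≤ x ≤ 69−x ≤ 40 are chosen — 6 such pairs.
The remaining 9 elements (those with no distinct partner in range) can never complete a 69-sum, so the worst case takes all of them and one from each pair: 9 + 6 = 15.
The 16th integer has to be the second member of some pair, so 15 + 1 = 16.

16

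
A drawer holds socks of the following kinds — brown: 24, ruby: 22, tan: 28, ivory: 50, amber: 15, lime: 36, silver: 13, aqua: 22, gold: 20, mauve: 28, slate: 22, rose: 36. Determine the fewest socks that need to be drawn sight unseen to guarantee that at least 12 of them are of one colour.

133

An adversary could hand out at most 11 socks per colour: 11 + 11 + 11 + 11 + 11 + 11 + 11 + 11 + 11 + 11 + 11 + 11 = 132 socks and still no colour has 12.
By the pigeonhole principle, one more sock lands in a colour already at 11, so 133 draws are enough and 132 are not.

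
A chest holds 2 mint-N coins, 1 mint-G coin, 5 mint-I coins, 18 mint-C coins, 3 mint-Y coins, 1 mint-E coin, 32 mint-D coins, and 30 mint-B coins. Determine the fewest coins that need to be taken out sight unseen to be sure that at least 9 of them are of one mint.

By the pigeonhole principle, put each drawn coin into a box by mint. The largest draw with every box below 9 takes min(count, 8) from each mint; mints with fewer than 8 contribute all they have.
Σ min(cᵢ, 8) = 2 + 1 + 5 + 8 + 3 + 1 + 8 + 8 = 36.
Draw number 36 + 1 = 37 must push one box to 9.

37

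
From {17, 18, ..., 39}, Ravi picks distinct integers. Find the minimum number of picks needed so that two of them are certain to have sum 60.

15

Two chosen integers sum to 60 exactly when both halves of some pair {x, 60−x} with 21 ≤ x ≤ 60−x ≤ 39 are chosen — 9 such pairs.
The remaining 5 elements (those with no distinct partner in range) can never complete a 60-sum, so the worst case takes all of them and one from each pair: 5 + 9 = 14.
The 15th integer has to be the second member of some pair, so 14 + 1 = 15.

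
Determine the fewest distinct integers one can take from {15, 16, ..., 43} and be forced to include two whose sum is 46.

Two chosen integers sum to 46 exactly when both halves of some pair {x, 46−x} with 15 ≤ x ≤ 46−x ≤ 31 are chosen — 8 such pairs.
The remaining 13 elements (those with no distinct partner in range) can never complete a 46-sum, so the worst case takes all of them and one from each pair: 13 + 8 = 21.
By the pigeonhole principle, the 22nd integer has to be the second member of some pair, so 21 + 1 = 22.

22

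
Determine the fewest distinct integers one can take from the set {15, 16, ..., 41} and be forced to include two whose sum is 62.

18

Group the elements by complementary pair {x, 62−x}: {21,41}, {22,40}, {23,39}, …, giving 10 two-element pairs; the single value 31 (it cannot pair with itself since the integers are distinct); and 6 integers whose partner 62−x falls outside [15,41].
Treating each of those 17 groups as a pigeonhole, one can pick one integer per group — 17 integers — with no two summing to 62.
The 18th integer lands in an occupied pair, forcing a sum of 62.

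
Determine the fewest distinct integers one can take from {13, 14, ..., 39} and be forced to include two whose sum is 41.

Two chosen integers sum to 41 exactly when both halves of some pair {x, 41−x} with 13 ≤ x ≤ 41−x ≤ 28 are chosen — 8 such pairs.
The remaining 11 elements (those with no distinct partner in range) can never complete a 41-sum, so the worst case takes all of them and one from each pair: 11 + 8 = 19.
The 20th integer has to be the second member of some pair, so 19 + 1 = 20.

20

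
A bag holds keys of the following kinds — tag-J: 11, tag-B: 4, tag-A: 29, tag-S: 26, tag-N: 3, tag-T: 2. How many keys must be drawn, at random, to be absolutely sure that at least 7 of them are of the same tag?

28

By the pigeonhole principle, put each drawn key into a box by tag. The largest draw with every box below 7 takes min(count, 6) from each tag; tags with fewer than 6 contribute all they have.
Σ min(cᵢ, 6) = 6 + 4 + 6 + 6 + 3 + 2 = 27.
Draw number 27 + 1 = 28 must push one box to 7.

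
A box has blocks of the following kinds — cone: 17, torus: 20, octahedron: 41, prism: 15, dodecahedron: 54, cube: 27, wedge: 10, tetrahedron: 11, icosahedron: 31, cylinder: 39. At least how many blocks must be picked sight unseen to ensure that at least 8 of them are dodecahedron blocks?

219

In the worst case for collecting dodecahedron blocks, every non-dodecahedron block comes out first.
There are 17 + 20 + 41 + 15 + 27 + 10 + 11 + 31 + 39 = 211 non-dodecahedron blocks altogether.
After those, each further block must be dodecahedron, so 211 + 8 = 219 draws guarantee 8 dodecahedron blocks.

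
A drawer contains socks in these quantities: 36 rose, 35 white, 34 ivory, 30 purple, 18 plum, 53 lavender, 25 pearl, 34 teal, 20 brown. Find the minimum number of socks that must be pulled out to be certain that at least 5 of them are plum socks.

In the worst case for collecting plum socks, every non-plum sock comes out first.
There are 36 + 35 + 34 + 30 + 53 + 25 + 34 + 20 = 267 non-plum socks altogether.
After those, each further sock must be plum, so 267 + 5 = 272 draws guarantee 5 plum socks.

272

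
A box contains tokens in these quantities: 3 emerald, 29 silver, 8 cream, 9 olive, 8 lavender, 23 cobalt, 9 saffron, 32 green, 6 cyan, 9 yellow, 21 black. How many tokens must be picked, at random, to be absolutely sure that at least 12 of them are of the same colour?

Pigeonhole: the 11 colours are the holes; the tokens drawn are the pigeons.
To avoid 12 of any one colour, the worst case takes at most 11 of each colour, or every token of a colour that has fewer than 11.
That gives 3 + 11 + 8 + 9 + 8 + 11 + 9 + 11 + 6 + 9 + 11 = 96 tokens with no colour reaching 12.
The next token forces some colour to 12, so 96 + 1 = 97.

97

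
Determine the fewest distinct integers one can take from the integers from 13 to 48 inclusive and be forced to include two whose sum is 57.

21

Group the elements by complementary pair {x, 57−x}: {13,44}, {14,43}, {15,42}, …, giving 16 two-element pairs and 4 integers whose partner 57−x falls outside [13,48].
By pigeonhole, treating each of those 20 groups as a pigeonhole, one can pick one integer per group — 20 integers — with no two summing to 57.
The 21st integer lands in an occupied pair, forcing a sum of 57.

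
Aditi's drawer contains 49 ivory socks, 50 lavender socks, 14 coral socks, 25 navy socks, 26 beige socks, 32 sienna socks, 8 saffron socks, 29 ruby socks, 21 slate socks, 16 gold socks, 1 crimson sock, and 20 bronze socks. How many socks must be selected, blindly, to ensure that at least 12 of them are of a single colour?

By pigeonhole, put each drawn sock into a box by colour. The largest draw with every box below 12 takes min(count, 11) from each colour; colours with fewer than 11 contribute all they have.
Σ min(cᵢ, 11) = 11 + 11 + 11 + 11 + 11 + 11 + 8 + 11 + 11 + 11 + 1 + 11 = 119.
Draw number 119 + 1 = 120 must push one box to 12.

120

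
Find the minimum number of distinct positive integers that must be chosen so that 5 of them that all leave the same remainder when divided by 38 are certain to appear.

By the pigeonhole principle, the 38 residue classes mod 38 are the pigeonholes.
With 152 integers one could put 4 in each residue class and have no class reach 5.
The 153rd integer pushes some class to 5, so 38·4 + 1 = 153.

153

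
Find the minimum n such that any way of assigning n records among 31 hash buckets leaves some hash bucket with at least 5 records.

With 124 records one could put exactly 4 in each of the 31 hash buckets, and no hash bucket would reach 5.
By pigeonhole, one more record must land in a hash bucket that already has 4, giving it 5.
So 31 × 4 + 1 = 125 records are required.

125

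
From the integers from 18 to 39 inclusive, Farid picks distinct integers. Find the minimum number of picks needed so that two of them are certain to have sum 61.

14

A set avoiding the sum 61 can contain at most one of each pair {x, 61−x}, plus the 4 elements whose complement lies outside the range.
The integers 18, …, 30 (13 of them) are such a set: any two sum to at least 18+19 = 37 and at most 29+30 = 59 < 61.
By the pigeonhole principle, any 14th integer completes one of the 9 pairs, so 14 choices force a sum of 61.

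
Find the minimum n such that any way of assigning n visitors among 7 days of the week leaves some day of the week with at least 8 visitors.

50

With 49 visitors one could put exactly 7 in each of the 7 days of the week, and no day of the week would reach 8.
Pigeonhole: one more visitor must land in a day of the week that already has 7, giving it 8.
So 7 × 7 + 1 = 50 visitors are required.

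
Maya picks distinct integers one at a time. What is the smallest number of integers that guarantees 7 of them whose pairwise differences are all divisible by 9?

Integers whose pairwise differences are multiples of 9 are exactly those sharing a remainder mod 9. By pigeonhole, the 9 residue classes mod 9 are the pigeonholes.
With 54 integers one could put 6 in each residue class and have no class reach 7.
The 55th integer pushes some class to 7, so 9·6 + 1 = 55.

55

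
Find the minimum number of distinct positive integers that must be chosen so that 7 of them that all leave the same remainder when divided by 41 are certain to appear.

247

The 41 residue classes mod 41 are the pigeonholes.
With 246 integers one could put 6 in each residue class and have no class reach 7.
The 247th integer pushes some class to 7, so 41·6 + 1 = 247.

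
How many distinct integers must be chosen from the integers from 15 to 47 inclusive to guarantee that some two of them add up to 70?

22

A set avoiding the sum 70 can contain at most one of each pair {x, 70−x}, plus the 9 elements whose complement lies outside the range or equal to its own complement.
The integers 15, …, 35 (21 of them) are such a set: any two sum to at least 15+16 = 31 and at most 34+35 = 69 < 70.
Pigeonhole: any 22nd integer completes one of the 12 pairs, so 22 choices force a sum of 70.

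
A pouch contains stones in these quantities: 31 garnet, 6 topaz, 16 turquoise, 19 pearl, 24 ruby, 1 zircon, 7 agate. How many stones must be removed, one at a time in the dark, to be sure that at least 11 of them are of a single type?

55

Put each drawn stone into a box by type. The largest draw with every box below 11 takes min(count, 10) from each type; types with fewer than 10 contribute all they have.
Σ min(cᵢ, 10) = 10 + 6 + 10 + 10 + 10 + 1 + 7 = 54.
Draw number 54 + 1 = 55 must push one box to 11.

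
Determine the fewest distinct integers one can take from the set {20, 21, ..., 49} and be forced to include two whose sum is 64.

Two chosen integers sum to 64 exactly when both halves of some pair {x, 64−x} with 20 ≤ x ≤ 64−x ≤ 44 are chosen — 12 such pairs.
The remaining 6 elements (those with no distinct partner in range) can never complete a 64-sum, so the worst case takes all of them and one from each pair: 6 + 12 = 18.
Pigeonhole: the 19th integer has to be the second member of some pair, so 18 + 1 = 19.

19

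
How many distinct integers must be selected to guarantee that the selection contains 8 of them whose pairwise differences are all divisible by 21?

148

Integers whose pairwise differences are multiples of 21 are exactly those sharing a remainder mod 21. The 21 residue classes mod 21 are the pigeonholes.
With 147 integers one could put 7 in each residue class and have no class reach 8.
The 148th integer pushes some class to 8, so 21·7 + 1 = 148.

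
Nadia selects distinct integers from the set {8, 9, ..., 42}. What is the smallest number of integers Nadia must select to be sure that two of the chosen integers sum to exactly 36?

A set avoiding the sum 36 can contain at most one of each pair {x, 36−x}, plus the 15 elements whose complement lies outside the range or equal to its own complement.
The integers 18, …, 42 (25 of them) are such a set: any two sum to at least 18+19 = 37 > 36.
By pigeonhole, any 26th integer completes one of the 10 pairs, so 26 choices force a sum of 36.

26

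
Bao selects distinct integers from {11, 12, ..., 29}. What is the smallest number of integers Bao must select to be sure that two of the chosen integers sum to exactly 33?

Two chosen integers sum to 33 exactly when both halves of some pair {x, 33−x} with 11 ≤ x ≤ 33−x ≤ 22 are chosen — 6 such pairs.
The remaining 7 elements (those with no distinct partner in range) can never complete a 33-sum, so the worst case takes all of them and one from each pair: 7 + 6 = 13.
By pigeonhole, the 14th integer has to be the second member of some pair, so 13 + 1 = 14.

14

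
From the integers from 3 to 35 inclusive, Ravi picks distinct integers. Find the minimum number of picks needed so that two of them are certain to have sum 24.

A set avoiding the sum 24 can contain at most one of each pair {x, 24−x}, plus the 15 elements whose complement lies outside the range or equal to its own complement.
The integers 12, …, 35 (24 of them) are such a set: any two sum to at least 12+13 = 25 > 24.
Any 25th integer completes one of the 9 pairs, so 25 choices force a sum of 24.

25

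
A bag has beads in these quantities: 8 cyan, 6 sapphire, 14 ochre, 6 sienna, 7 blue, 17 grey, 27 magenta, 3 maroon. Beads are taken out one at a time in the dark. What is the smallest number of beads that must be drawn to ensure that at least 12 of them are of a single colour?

Put each drawn bead into a box by colour. The largest draw with every box below 12 takes min(count, 11) from each colour; colours with fewer than 11 contribute all they have.
Σ min(cᵢ, 11) = 8 + 6 + 11 + 6 + 7 + 11 + 11 + 3 = 63.
Draw number 63 + 1 = 64 must push one box to 12.

64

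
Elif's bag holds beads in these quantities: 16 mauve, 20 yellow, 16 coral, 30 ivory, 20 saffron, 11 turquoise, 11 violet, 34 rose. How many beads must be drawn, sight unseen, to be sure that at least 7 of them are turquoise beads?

154

In the worst case for collecting turquoise beads, every non-turquoise bead comes out first.
There are 16 + 20 + 16 + 30 + 20 + 11 + 34 = 147 non-turquoise beads altogether.
After those, each further bead must be turquoise, so 147 + 7 = 154 draws guarantee 7 turquoise beads.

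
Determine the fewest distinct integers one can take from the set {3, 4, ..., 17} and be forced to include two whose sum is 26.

12

A set avoiding the sum 26 can contain at most one of each pair {x, 26−x}, plus the 7 elements whose complement lies outside the range or equal to its own complement.
The integers 3, …, 13 (11 of them) are such a set: any two sum to at least 3+4 = 7 and at most 12+13 = 25 < 26.
By pigeonhole, any 12th integer completes one of the 4 pairs, so 12 choices force a sum of 26.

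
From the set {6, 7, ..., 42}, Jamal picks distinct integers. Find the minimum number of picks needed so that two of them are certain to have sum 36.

26

Group the elements by complementary pair {x, 36−x}: {6,30}, {7,29}, {8,28}, …, giving 12 two-element pairs, the single value 18 (it cannot pair with itself since the integers are distinct), and 12 integers whose partner 36−x falls outside [6,42].
By the pigeonhole principle, treating each of those 25 groups as a pigeonhole, one can pick one integer per group — 25 integers — with no two summing to 36.
The 26th integer lands in an occupied pair, forcing a sum of 36.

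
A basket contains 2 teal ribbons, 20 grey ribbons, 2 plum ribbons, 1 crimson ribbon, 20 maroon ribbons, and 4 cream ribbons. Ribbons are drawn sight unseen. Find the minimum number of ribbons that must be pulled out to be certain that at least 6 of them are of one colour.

20

Put each drawn ribbon into a box by colour. The largest draw with every box below 6 takes min(count, 5) from each colour; colours with fewer than 5 contribute all they have.
Σ min(cᵢ, 5) = 2 + 5 + 2 + 1 + 5 + 4 = 19.
Draw number 19 + 1 = 20 must push one box to 6.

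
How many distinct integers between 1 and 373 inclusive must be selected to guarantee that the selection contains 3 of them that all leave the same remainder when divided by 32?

The 32 residue classes mod 32 are the pigeonholes.
With 64 integers one could put 2 in each residue class and have no class reach 3.
The 65th integer pushes some class to 3, so 32·2 + 1 = 65.

65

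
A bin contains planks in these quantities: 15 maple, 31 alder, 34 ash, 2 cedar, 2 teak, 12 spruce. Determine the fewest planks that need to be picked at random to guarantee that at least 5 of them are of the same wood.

The 6 woods are the holes; the planks drawn are the pigeons.
To avoid 5 of any one wood, the worst case takes at most 4 of each wood, or every plank of a wood that has fewer than 4.
That gives 4 + 4 + 4 + 2 + 2 + 4 = 20 planks with no wood reaching 5.
The next plank forces some wood to 5, so 20 + 1 = 21.

21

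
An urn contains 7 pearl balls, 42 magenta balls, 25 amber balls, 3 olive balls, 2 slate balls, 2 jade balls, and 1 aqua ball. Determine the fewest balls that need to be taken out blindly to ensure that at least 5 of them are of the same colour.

Pigeonhole: put each drawn ball into a box by colour. The largest draw with every box below 5 takes min(count, 4) from each colour; colours with fewer than 4 contribute all they have.
Σ min(cᵢ, 4) = 4 + 4 + 4 + 3 + 2 + 2 + 1 = 20.
Draw number 20 + 1 = 21 must push one box to 5.

21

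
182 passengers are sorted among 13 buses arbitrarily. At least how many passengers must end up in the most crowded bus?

14

The 13 buses are the holes and the 182 passengers are the pigeons.
If every bus held at most 13 passengers, the total would be at most 13 × 13 = 169, which is less than 182.
So some bus holds at least ⌈182/13⌉ = 14 passengers.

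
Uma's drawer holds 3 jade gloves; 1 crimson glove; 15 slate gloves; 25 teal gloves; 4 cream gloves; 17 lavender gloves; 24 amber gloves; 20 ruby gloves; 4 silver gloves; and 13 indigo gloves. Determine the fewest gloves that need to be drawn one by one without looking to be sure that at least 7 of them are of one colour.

An adversary could hand out at most 6 gloves per colour (4 colours run out sooner): 3 + 1 + 6 + 6 + 4 + 6 + 6 + 6 + 4 + 6 = 48 gloves and still no colour has 7.
One more glove lands in a colour already at 6, so 49 draws are enough and 48 are not.

49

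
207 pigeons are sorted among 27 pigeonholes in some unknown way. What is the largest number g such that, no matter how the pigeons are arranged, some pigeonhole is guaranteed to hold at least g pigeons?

8

The 27 pigeonholes are the holes and the 207 pigeons are the pigeons.
If every pigeonhole held at most 7 pigeons, the total would be at most 27 × 7 = 189, which is less than 207.
So some pigeonhole holds at least ⌈207/27⌉ = 8 pigeons.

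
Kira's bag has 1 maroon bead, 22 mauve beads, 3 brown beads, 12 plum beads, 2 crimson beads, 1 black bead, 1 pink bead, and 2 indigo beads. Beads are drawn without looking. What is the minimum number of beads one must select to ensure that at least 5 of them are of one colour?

The 8 colours are the holes; the beads drawn are the pigeons.
To avoid 5 of any one colour, the worst case takes at most 4 of each colour, or every bead of a colour that has fewer than 4.
That gives 1 + 4 + 3 + 4 + 2 + 1 + 1 + 2 = 18 beads with no colour reaching 5.
The next bead forces some colour to 5, so 18 + 1 = 19.

19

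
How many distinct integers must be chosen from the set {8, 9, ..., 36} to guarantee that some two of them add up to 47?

Group the elements by complementary pair {x, 47−x}: {11,36}, {12,35}, {13,34}, …, giving 13 two-element pairs and 3 integers whose partner 47−x falls outside [8,36].
Treating each of those 16 groups as a pigeonhole, one can pick one integer per group — 16 integers — with no two summing to 47.
The 17th integer lands in an occupied pair, forcing a sum of 47.

17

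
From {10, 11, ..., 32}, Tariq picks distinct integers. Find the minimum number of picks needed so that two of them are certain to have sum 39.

Two chosen integers sum to 39 exactly when both halves of some pair {x, 39−x} with 10 ≤ x ≤ 39−x ≤ 29 are chosen — 10 such pairs.
The remaining 3 elements (those with no distinct partner in range) can never complete a 39-sum, so the worst case takes all of them and one from each pair: 3 + 10 = 13.
The 14th integer has to be the second member of some pair, so 13 + 1 = 14.

14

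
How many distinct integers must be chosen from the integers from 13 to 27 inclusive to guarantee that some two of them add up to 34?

A set avoiding the sum 34 can contain at most one of each pair {x, 34−x}, plus the 7 elements whose complement lies outside the range or equal to its own complement.
The integers 17, …, 27 (11 of them) are such a set: any two sum to at least 17+18 = 35 > 34.
Any 12th integer completes one of the 4 pairs, so 12 choices force a sum of 34.

12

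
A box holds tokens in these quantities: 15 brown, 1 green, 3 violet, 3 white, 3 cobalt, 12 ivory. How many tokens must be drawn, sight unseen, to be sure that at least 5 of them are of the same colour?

An adversary could hand out at most 4 tokens per colour (4 colours run out sooner): 4 + 1 + 3 + 3 + 3 + 4 = 18 tokens and still no colour has 5.
By pigeonhole, one more token lands in a colour already at 4, so 19 draws are enough and 18 are not.

19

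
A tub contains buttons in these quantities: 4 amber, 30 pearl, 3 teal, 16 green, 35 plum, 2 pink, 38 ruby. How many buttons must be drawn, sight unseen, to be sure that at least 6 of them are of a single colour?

30

An adversary could hand out at most 5 buttons per colour (amber, teal, pink run out sooner): 4 + 5 + 3 + 5 + 5 + 2 + 5 = 29 buttons and still no colour has 6.
Pigeonhole: one more button lands in a colour already at 5, so 30 draws are enough and 29 are not.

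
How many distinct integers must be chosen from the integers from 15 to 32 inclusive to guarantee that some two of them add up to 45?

11

Two chosen integers sum to 45 exactly when both halves of some pair {x, 45−x} with 15 ≤ x ≤ 45−x ≤ 30 are chosen — 8 such pairs.
The remaining 2 elements (those with no distinct partner in range) can never complete a 45-sum, so the worst case takes all of them and one from each pair: 2 + 8 = 10.
The 11th integer has to be the second member of some pair, so 10 + 1 = 11.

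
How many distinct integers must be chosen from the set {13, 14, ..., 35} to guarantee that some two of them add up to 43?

15

Group the elements by complementary pair {x, 43−x}: {13,30}, {14,29}, {15,28}, …, giving 9 two-element pairs and 5 integers whose partner 43−x falls outside [13,35].
By pigeonhole, treating each of those 14 groups as a pigeonhole, one can pick one integer per group — 14 integers — with no two summing to 43.
The 15th integer lands in an occupied pair, forcing a sum of 43.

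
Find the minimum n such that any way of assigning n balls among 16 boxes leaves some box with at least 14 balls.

With 208 balls one could put exactly 13 in each of the 16 boxes, and no box would reach 14.
One more ball must land in a box that already has 13, giving it 14.
So 16 × 13 + 1 = 209 balls are required.

209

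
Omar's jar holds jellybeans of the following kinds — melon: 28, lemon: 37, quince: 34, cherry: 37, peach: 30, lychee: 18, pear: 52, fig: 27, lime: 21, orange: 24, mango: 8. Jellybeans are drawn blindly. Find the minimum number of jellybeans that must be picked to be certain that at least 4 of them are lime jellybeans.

In the worst case for collecting lime jellybeans, every non-lime jellybean comes out first.
There are 28 + 37 + 34 + 37 + 30 + 18 + 52 + 27 + 24 + 8 = 295 non-lime jellybeans altogether.
After those, each further jellybean must be lime, so 295 + 4 = 299 draws guarantee 4 lime jellybeans.

299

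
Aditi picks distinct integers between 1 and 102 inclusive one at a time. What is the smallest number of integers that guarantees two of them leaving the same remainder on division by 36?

The 36 residue classes mod 36 are the pigeonholes.
With 36 integers one could put 1 in each residue class and have no class reach 2.
The 37th integer pushes some class to 2, so 36·1 + 1 = 37.

37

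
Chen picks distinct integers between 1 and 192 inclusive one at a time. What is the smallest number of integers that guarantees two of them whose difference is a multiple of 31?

32

Integers whose pairwise differences are multiples of 31 are exactly those sharing a remainder mod 31. The 31 residue classes mod 31 are the pigeonholes.
With 31 integers one could put 1 in each residue class and have no class reach 2.
The 32nd integer pushes some class to 2, so 31·1 + 1 = 32.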